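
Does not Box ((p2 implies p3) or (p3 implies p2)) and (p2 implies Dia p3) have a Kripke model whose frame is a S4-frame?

Unsatisfiable (every branch closes)

1. not Box ((p2 implies p3) or (p3 implies p2)) and (p2 implies Dia p3), u
2. not Box ((p2 implies p3) or (p3 implies p2)), u   [and-rule on 1]
3. p2 implies Dia p3, u   [and-rule on 1]
4. Dia p3, u   [implies-rule on 3 (branches; this branch)]
5. not ((p2 implies p3) or (p3 implies p2)), v   [neg-Box-rule on 2: fresh world v, uRv]
6. not (p2 implies p3), v   [neg-or-rule on 5]
7. not (p3 implies p2), v   [neg-or-rule on 5]
8. p2, v   [neg-implies-rule on 6]
9. not p3, v   [neg-implies-rule on 6]
10. p3, v   [neg-implies-rule on 7]
11. not p2, v   [neg-implies-rule on 7]
Accessibility: uRu, uRv, vRv
Branch closes: p3 and not p3 both at v.
All branches of the tableau close; one closing branch shown above.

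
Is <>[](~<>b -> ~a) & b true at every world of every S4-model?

Tableau for the negation ~(<>[](~<>b -> ~a) & b):
1. ~(<>[](~<>b -> ~a) & b), w0
2. ~b, w0
Accessibility: w0Rw0
The negation has an open branch (countermodel exists).

Invalid (countermodel exists)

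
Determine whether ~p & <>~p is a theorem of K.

Tableau for the negation ~(~p & <>~p):
1. ~(~p & <>~p), w0
2. ~<>~p, w0   [~&-rule on 1 (branches; this branch)]
The negation has an open branch (countermodel exists).

Not valid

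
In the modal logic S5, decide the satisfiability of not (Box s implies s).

1. not (Box s implies s), w0
2. Box s, w0
3. not s, w0
4. s, w0
Accessibility: w0Rw0
Branch closes: s and not s both at w0.
All branches of the tableau close; one closing branch shown above.

Unsatisfiable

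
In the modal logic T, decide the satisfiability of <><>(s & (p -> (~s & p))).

Yes, satisfiable

1. <><>(s & (p -> (~s & p))), 0
2. <>(s & (p -> (~s & p))), 1
3. s & (p -> (~s & p)), 2
4. s, 2
5. p -> (~s & p), 2
6. ~p, 2
Accessibility: 0R0, 0R1, 1R1, 1R2, 2R2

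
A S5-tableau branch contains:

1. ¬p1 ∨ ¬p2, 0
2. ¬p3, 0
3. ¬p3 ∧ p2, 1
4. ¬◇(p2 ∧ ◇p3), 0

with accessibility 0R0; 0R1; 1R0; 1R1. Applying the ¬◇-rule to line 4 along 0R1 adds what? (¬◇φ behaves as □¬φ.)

¬◇φ behaves as □¬φ: propagate the negated body to each accessible world.

¬(p2 ∧ ◇p3), 1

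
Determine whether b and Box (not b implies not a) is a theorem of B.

Tableau for the negation not (b and Box (not b implies not a)):
1. not (b and Box (not b implies not a)), 0
2. not Box (not b implies not a), 0
3. not (not b implies not a), 1
4. not b, 1
5. a, 1
Accessibility: 0R0, 0R1, 1R0, 1R1
The negation has an open branch (countermodel exists).

No, not valid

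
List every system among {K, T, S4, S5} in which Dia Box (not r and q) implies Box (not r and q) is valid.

S4-tableau for the negation not (Dia Box (not r and q) implies Box (not r and q)):
1. not (Dia Box (not r and q) implies Box (not r and q)), 0
2. Dia Box (not r and q), 0   [neg-implies-rule on 1]
3. not Box (not r and q), 0   [neg-implies-rule on 1]
4. Box (not r and q), 1   [Dia-rule on 2: fresh world 1, 0R1]
5. not r and q, 1   [Box-rule on 4 via 1R1]
6. not r, 1   [and-rule on 5]
7. q, 1   [and-rule on 5]
8. not (not r and q), 2   [neg-Box-rule on 3: fresh world 2, 0R2]
9. not q, 2   [neg-and-rule on 8 (branches; this branch)]
Accessibility: 0R0, 0R1, 0R2, 1R1, 2R2
Complete open branch: countermodel on an S4-frame, so not valid in S4, nor in K, T (the same frame is also a K-frame and a T-frame).
S5-tableau for the negation not (Dia Box (not r and q) implies Box (not r and q)):
1. not (Dia Box (not r and q) implies Box (not r and q)), 0
2. Dia Box (not r and q), 0   [neg-implies-rule on 1]
3. not Box (not r and q), 0   [neg-implies-rule on 1]
4. Box (not r and q), 1   [Dia-rule on 2: fresh world 1, 0R1]
5. not r and q, 0   [Box-rule on 4 via 1R0]
6. not r, 0   [and-rule on 5]
7. q, 0   [and-rule on 5]
8. not r and q, 1   [Box-rule on 4 via 1R1]
9. not r, 1   [and-rule on 8]
10. q, 1   [and-rule on 8]
11. not (not r and q), 2   [neg-Box-rule on 3: fresh world 2, 0R2]
12. not r and q, 2   [Box-rule on 4 via 1R2]
13. not r, 2   [and-rule on 12]
14. q, 2   [and-rule on 12]
15. not q, 2   [neg-and-rule on 11 (branches; this branch)]
Accessibility: 0R0, 0R1, 0R2, 1R0, 1R1, 1R2, 2R0, 2R1, 2R2
Branch closes: q and not q both at 2.
Every branch closes (one shown): valid in S5.

S5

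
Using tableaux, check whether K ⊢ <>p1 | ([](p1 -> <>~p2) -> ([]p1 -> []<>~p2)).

Tableau for the negation ~(<>p1 | ([](p1 -> <>~p2) -> ([]p1 -> []<>~p2))):
1. ~(<>p1 | ([](p1 -> <>~p2) -> ([]p1 -> []<>~p2))), w0
2. ~<>p1, w0   [~|-rule on 1]
3. ~([](p1 -> <>~p2) -> ([]p1 -> []<>~p2)), w0   [~|-rule on 1]
4. [](p1 -> <>~p2), w0   [~->-rule on 3]
5. ~([]p1 -> []<>~p2), w0   [~->-rule on 3]
6. []p1, w0   [~->-rule on 5]
7. ~[]<>~p2, w0   [~->-rule on 5]
8. ~<>~p2, w1   [~[]-rule on 7: fresh world w1, w0Rw1]
9. ~p1, w1   [~<>-rule on 2 via w0Rw1]
10. p1 -> <>~p2, w1   [[]-rule on 4 via w0Rw1]
11. p1, w1   [[]-rule on 6 via w0Rw1]
Accessibility: w0Rw1
Branch closes: p1 and ~p1 both at w1.
All branches of the negation close; one closing branch shown above.

Yes, valid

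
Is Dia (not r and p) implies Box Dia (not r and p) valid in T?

Tableau for the negation not (Dia (not r and p) implies Box Dia (not r and p)):
1. not (Dia (not r and p) implies Box Dia (not r and p)), w0
2. Dia (not r and p), w0
3. not Box Dia (not r and p), w0
4. not r and p, w1
5. not r, w1
6. p, w1
7. not Dia (not r and p), w2
8. not (not r and p), w2
9. not p, w2
Accessibility: w0Rw0, w0Rw1, w0Rw2, w1Rw1, w2Rw2
The negation has an open branch (countermodel exists).

Not valid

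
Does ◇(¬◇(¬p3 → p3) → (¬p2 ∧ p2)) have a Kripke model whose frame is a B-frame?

Satisfiable (open branch found)

1. ◇(¬◇(¬p3 → p3) → (¬p2 ∧ p2)), w0
2. ¬◇(¬p3 → p3) → (¬p2 ∧ p2), w1
3. ◇(¬p3 → p3), w1
4. ¬p3 → p3, w2
5. p3, w2
Accessibility: w0Rw0, w0Rw1, w1Rw0, w1Rw1, w1Rw2, w2Rw1, w2Rw2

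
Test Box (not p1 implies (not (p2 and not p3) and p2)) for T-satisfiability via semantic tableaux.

Satisfiable (open branch found)

1. Box (not p1 implies (not (p2 and not p3) and p2)), 0
2. not p1 implies (not (p2 and not p3) and p2), 0
3. not (p2 and not p3) and p2, 0
4. not (p2 and not p3), 0
5. p2, 0
6. p3, 0
Accessibility: 0R0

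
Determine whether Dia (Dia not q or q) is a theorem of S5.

Valid

Tableau for the negation not Dia (Dia not q or q):
1. not Dia (Dia not q or q), u
2. not (Dia not q or q), u
3. not Dia not q, u
4. not q, u
5. q, u
Accessibility: uRu
Branch closes: q and not q both at u.
Every branch of the negation's tableau closes; the branch above is one of them.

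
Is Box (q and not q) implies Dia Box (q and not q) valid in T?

Tableau for the negation not (Box (q and not q) implies Dia Box (q and not q)):
1. not (Box (q and not q) implies Dia Box (q and not q)), u
2. Box (q and not q), u   [neg-implies-rule on 1]
3. not Dia Box (q and not q), u   [neg-implies-rule on 1]
4. q and not q, u   [Box-rule on 2 via uRu]
5. q, u   [and-rule on 4]
6. not q, u   [and-rule on 4]
Accessibility: uRu
Branch closes: q and not q both at u.
All branches of the negation close; one closing branch shown above.

Valid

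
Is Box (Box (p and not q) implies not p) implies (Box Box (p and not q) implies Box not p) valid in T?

Valid

Tableau for the negation not (Box (Box (p and not q) implies not p) implies (Box Box (p and not q) implies Box not p)):
1. not (Box (Box (p and not q) implies not p) implies (Box Box (p and not q) implies Box not p)), 0
2. Box (Box (p and not q) implies not p), 0
3. not (Box Box (p and not q) implies Box not p), 0
4. Box Box (p and not q), 0
5. not Box not p, 0
6. Box (p and not q) implies not p, 0
7. Box (p and not q), 0
8. p and not q, 0
9. p, 0
10. not q, 0
11. not Box (p and not q), 0
12. p, 1
13. Box (p and not q) implies not p, 1
14. Box (p and not q), 1
15. p and not q, 1
16. not q, 1
17. not Box (p and not q), 1
18. not (p and not q), 2
19. Box (p and not q) implies not p, 2
20. Box (p and not q), 2
21. p and not q, 2
22. p, 2
23. not q, 2
24. q, 2
Accessibility: 0R0, 0R1, 0R2, 1R1, 2R2
Branch closes: q and not q both at 2.
All branches of the negation close; one closing branch shown above.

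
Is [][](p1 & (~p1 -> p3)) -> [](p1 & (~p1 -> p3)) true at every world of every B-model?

Tableau for the negation ~([][](p1 & (~p1 -> p3)) -> [](p1 & (~p1 -> p3))):
1. ~([][](p1 & (~p1 -> p3)) -> [](p1 & (~p1 -> p3))), 0
2. [][](p1 & (~p1 -> p3)), 0
3. ~[](p1 & (~p1 -> p3)), 0
4. [](p1 & (~p1 -> p3)), 0
5. p1 & (~p1 -> p3), 0
6. p1, 0
7. ~p1 -> p3, 0
8. p3, 0
9. ~(p1 & (~p1 -> p3)), 1
10. [](p1 & (~p1 -> p3)), 1
11. p1 & (~p1 -> p3), 1
12. p1, 1
13. ~p1 -> p3, 1
14. ~(~p1 -> p3), 1
15. ~p1, 1
16. ~p3, 1
Accessibility: 0R0, 0R1, 1R0, 1R1
Branch closes: p1 and ~p1 both at 1.
Every branch of the negation's tableau closes; the branch above is one of them.

Valid in B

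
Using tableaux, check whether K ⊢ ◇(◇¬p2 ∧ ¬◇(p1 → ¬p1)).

No, not valid

Tableau for the negation ¬◇(◇¬p2 ∧ ¬◇(p1 → ¬p1)):
1. ¬◇(◇¬p2 ∧ ¬◇(p1 → ¬p1)), w0
The negation has an open branch (countermodel exists).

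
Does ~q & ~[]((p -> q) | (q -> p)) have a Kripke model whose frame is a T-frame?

1. ~q & ~[]((p -> q) | (q -> p)), w0
2. ~q, w0   [&-rule on 1]
3. ~[]((p -> q) | (q -> p)), w0   [&-rule on 1]
4. ~((p -> q) | (q -> p)), w1   [~[]-rule on 3: fresh world w1, w0Rw1]
5. ~(p -> q), w1   [~|-rule on 4]
6. ~(q -> p), w1   [~|-rule on 4]
7. p, w1   [~->-rule on 5]
8. ~q, w1   [~->-rule on 5]
9. q, w1   [~->-rule on 6]
10. ~p, w1   [~->-rule on 6]
Accessibility: w0Rw0, w0Rw1, w1Rw1
Branch closes: q and ~q both at w1.
Every branch closes; the branch above is one of them.

No, unsatisfiable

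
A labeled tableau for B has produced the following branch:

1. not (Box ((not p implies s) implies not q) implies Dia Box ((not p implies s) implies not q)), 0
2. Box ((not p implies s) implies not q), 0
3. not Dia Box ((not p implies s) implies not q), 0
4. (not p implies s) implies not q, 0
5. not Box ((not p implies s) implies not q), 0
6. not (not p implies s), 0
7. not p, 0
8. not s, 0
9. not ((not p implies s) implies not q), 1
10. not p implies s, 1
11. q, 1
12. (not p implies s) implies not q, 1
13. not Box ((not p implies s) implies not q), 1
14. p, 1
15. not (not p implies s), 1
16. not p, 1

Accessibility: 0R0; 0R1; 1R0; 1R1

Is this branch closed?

Closed

Both p and not p appear at 1.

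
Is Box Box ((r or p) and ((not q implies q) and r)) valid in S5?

Not valid

Tableau for the negation not Box Box ((r or p) and ((not q implies q) and r)):
1. not Box Box ((r or p) and ((not q implies q) and r)), u
2. not Box ((r or p) and ((not q implies q) and r)), v   [neg-Box-rule on 1: fresh world v, uRv]
3. not ((r or p) and ((not q implies q) and r)), w   [neg-Box-rule on 2: fresh world w, vRw]
4. not ((not q implies q) and r), w   [neg-and-rule on 3 (branches; this branch)]
5. not r, w   [neg-and-rule on 4 (branches; this branch)]
Accessibility: uRu, uRv, uRw, vRu, vRv, vRw, wRu, wRv, wRw
The negation has an open branch (countermodel exists).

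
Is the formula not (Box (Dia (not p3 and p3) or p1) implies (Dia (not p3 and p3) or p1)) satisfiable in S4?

1. not (Box (Dia (not p3 and p3) or p1) implies (Dia (not p3 and p3) or p1)), u
2. Box (Dia (not p3 and p3) or p1), u   [neg-implies-rule on 1]
3. not (Dia (not p3 and p3) or p1), u   [neg-implies-rule on 1]
4. not Dia (not p3 and p3), u   [neg-or-rule on 3]
5. not p1, u   [neg-or-rule on 3]
6. Dia (not p3 and p3) or p1, u   [Box-rule on 2 via uRu]
7. not (not p3 and p3), u   [neg-Dia-rule on 4 via uRu]
8. Dia (not p3 and p3), u   [or-rule on 6 (branches; this branch)]
9. not p3, u   [neg-and-rule on 7 (branches; this branch)]
10. not p3 and p3, v   [Dia-rule on 8: fresh world v, uRv]
11. not p3, v   [and-rule on 10]
12. p3, v   [and-rule on 10]
Accessibility: uRu, uRv, vRv
Branch closes: p3 and not p3 both at v.
All branches of the tableau close; one closing branch shown above.

Unsatisfiable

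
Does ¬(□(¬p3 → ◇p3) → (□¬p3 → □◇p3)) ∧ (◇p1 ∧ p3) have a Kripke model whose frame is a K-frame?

1. ¬(□(¬p3 → ◇p3) → (□¬p3 → □◇p3)) ∧ (◇p1 ∧ p3), u
2. ¬(□(¬p3 → ◇p3) → (□¬p3 → □◇p3)), u
3. ◇p1 ∧ p3, u
4. □(¬p3 → ◇p3), u
5. ¬(□¬p3 → □◇p3), u
6. ◇p1, u
7. p3, u
8. □¬p3, u
9. ¬□◇p3, u
10. p1, v
11. ¬p3 → ◇p3, v
12. ¬p3, v
13. ◇p3, v
14. ¬◇p3, w
15. ¬p3 → ◇p3, w
16. ¬p3, w
17. ◇p3, w
18. p3, x
19. p3, y
20. ¬p3, y
Accessibility: uRv, uRw, vRx, wRy
Branch closes: p3 and ¬p3 both at y.
Every branch closes; the branch above is one of them.

Unsatisfiable (every branch closes)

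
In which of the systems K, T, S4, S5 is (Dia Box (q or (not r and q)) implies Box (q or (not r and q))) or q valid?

S5

S5-tableau for the negation not ((Dia Box (q or (not r and q)) implies Box (q or (not r and q))) or q):
1. not ((Dia Box (q or (not r and q)) implies Box (q or (not r and q))) or q), 0
2. not (Dia Box (q or (not r and q)) implies Box (q or (not r and q))), 0
3. not q, 0
4. Dia Box (q or (not r and q)), 0
5. not Box (q or (not r and q)), 0
6. Box (q or (not r and q)), 1
7. q or (not r and q), 0
8. q or (not r and q), 1
9. not r and q, 0
10. not r, 0
11. q, 0
Accessibility: 0R0, 0R1, 1R0, 1R1
Branch closes: q and not q both at 0.
Every branch closes (one shown): valid in S5.
S4-tableau for the negation not ((Dia Box (q or (not r and q)) implies Box (q or (not r and q))) or q):
1. not ((Dia Box (q or (not r and q)) implies Box (q or (not r and q))) or q), 0
2. not (Dia Box (q or (not r and q)) implies Box (q or (not r and q))), 0
3. not q, 0
4. Dia Box (q or (not r and q)), 0
5. not Box (q or (not r and q)), 0
6. Box (q or (not r and q)), 1
7. q or (not r and q), 1
8. not r and q, 1
9. not r, 1
10. q, 1
11. not (q or (not r and q)), 2
12. not q, 2
13. not (not r and q), 2
Accessibility: 0R0, 0R1, 0R2, 1R1, 2R2
Complete open branch: countermodel on an S4-frame, so not valid in S4, nor in K, T (the same frame is also a K-frame and a T-frame).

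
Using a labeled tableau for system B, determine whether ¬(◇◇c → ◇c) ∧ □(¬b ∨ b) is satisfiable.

Satisfiable

1. ¬(◇◇c → ◇c) ∧ □(¬b ∨ b), w0
2. ¬(◇◇c → ◇c), w0
3. □(¬b ∨ b), w0
4. ◇◇c, w0
5. ¬◇c, w0
6. ¬b ∨ b, w0
7. ¬c, w0
8. b, w0
9. ◇c, w1
10. ¬b ∨ b, w1
11. ¬c, w1
12. b, w1
13. c, w2
Accessibility: w0Rw0, w0Rw1, w1Rw0, w1Rw1, w1Rw2, w2Rw1, w2Rw2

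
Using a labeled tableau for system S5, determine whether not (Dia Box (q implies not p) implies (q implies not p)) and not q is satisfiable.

1. not (Dia Box (q implies not p) implies (q implies not p)) and not q, u
2. not (Dia Box (q implies not p) implies (q implies not p)), u   [and-rule on 1]
3. not q, u   [and-rule on 1]
4. Dia Box (q implies not p), u   [neg-implies-rule on 2]
5. not (q implies not p), u   [neg-implies-rule on 2]
6. q, u   [neg-implies-rule on 5]
7. p, u   [neg-implies-rule on 5]
Accessibility: uRu
Branch closes: q and not q both at u.
Every branch closes; the branch above is one of them.

No, unsatisfiable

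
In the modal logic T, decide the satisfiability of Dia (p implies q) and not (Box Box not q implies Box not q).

Unsatisfiable

1. Dia (p implies q) and not (Box Box not q implies Box not q), u
2. Dia (p implies q), u
3. not (Box Box not q implies Box not q), u
4. Box Box not q, u
5. not Box not q, u
6. Box not q, u
7. not q, u
8. p implies q, v
9. Box not q, v
10. not q, v
11. not p, v
12. q, w
13. Box not q, w
14. not q, w
Accessibility: uRu, uRv, uRw, vRv, wRw
Branch closes: q and not q both at w.
All branches of the tableau close; one closing branch shown above.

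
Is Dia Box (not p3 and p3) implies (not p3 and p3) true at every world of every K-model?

Invalid (countermodel exists)

Tableau for the negation not (Dia Box (not p3 and p3) implies (not p3 and p3)):
1. not (Dia Box (not p3 and p3) implies (not p3 and p3)), 0
2. Dia Box (not p3 and p3), 0
3. not (not p3 and p3), 0
4. not p3, 0
5. Box (not p3 and p3), 1
Accessibility: 0R1
The negation has an open branch (countermodel exists).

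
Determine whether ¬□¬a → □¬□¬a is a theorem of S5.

Valid in S5

Tableau for the negation ¬(¬□¬a → □¬□¬a):
1. ¬(¬□¬a → □¬□¬a), w0
2. ¬□¬a, w0
3. ¬□¬□¬a, w0
4. a, w1
5. □¬a, w2
6. ¬a, w0
7. ¬a, w1
Accessibility: w0Rw0, w0Rw1, w0Rw2, w1Rw0, w1Rw1, w1Rw2, w2Rw0, w2Rw1, w2Rw2
Branch closes: a and ¬a both at w1.
Every branch of the negation's tableau closes; the branch above is one of them.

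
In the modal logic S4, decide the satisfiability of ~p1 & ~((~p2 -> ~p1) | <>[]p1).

1. ~p1 & ~((~p2 -> ~p1) | <>[]p1), 0
2. ~p1, 0
3. ~((~p2 -> ~p1) | <>[]p1), 0
4. ~(~p2 -> ~p1), 0
5. ~<>[]p1, 0
6. ~p2, 0
7. p1, 0
Accessibility: 0R0
Branch closes: p1 and ~p1 both at 0.
(One branch shown.) All branches close.

Unsatisfiable (every branch closes)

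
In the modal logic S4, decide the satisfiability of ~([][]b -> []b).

1. ~([][]b -> []b), u
2. [][]b, u   [~->-rule on 1]
3. ~[]b, u   [~->-rule on 1]
4. []b, u   [[]-rule on 2 via uRu]
5. b, u   [[]-rule on 4 via uRu]
6. ~b, v   [~[]-rule on 3: fresh world v, uRv]
7. []b, v   [[]-rule on 2 via uRv]
8. b, v   [[]-rule on 4 via uRv]
Accessibility: uRu, uRv, vRv
Branch closes: b and ~b both at v.
Every branch closes; the branch above is one of them.

Unsatisfiable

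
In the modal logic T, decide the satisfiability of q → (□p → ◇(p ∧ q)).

Satisfiable (open branch found)

1. q → (□p → ◇(p ∧ q)), u
2. □p → ◇(p ∧ q), u   [→-rule on 1 (branches; this branch)]
3. ◇(p ∧ q), u   [→-rule on 2 (branches; this branch)]
4. p ∧ q, v   [◇-rule on 3: fresh world v, uRv]
5. p, v   [∧-rule on 4]
6. q, v   [∧-rule on 4]
Accessibility: uRu, uRv, vRv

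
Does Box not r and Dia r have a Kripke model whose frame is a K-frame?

1. Box not r and Dia r, u
2. Box not r, u   [and-rule on 1]
3. Dia r, u   [and-rule on 1]
4. r, v   [Dia-rule on 3: fresh world v, uRv]
5. not r, v   [Box-rule on 2 via uRv]
Accessibility: uRv
Branch closes: r and not r both at v.
(One branch shown.) All branches close.

No, unsatisfiable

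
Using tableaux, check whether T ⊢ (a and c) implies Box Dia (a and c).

No, not valid

Tableau for the negation not ((a and c) implies Box Dia (a and c)):
1. not ((a and c) implies Box Dia (a and c)), 0
2. a and c, 0
3. not Box Dia (a and c), 0
4. a, 0
5. c, 0
6. not Dia (a and c), 1
7. not (a and c), 1
8. not c, 1
Accessibility: 0R0, 0R1, 1R1
The negation has an open branch (countermodel exists).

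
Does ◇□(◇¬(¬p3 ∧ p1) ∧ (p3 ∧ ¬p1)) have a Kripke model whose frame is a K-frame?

1. ◇□(◇¬(¬p3 ∧ p1) ∧ (p3 ∧ ¬p1)), 0
2. □(◇¬(¬p3 ∧ p1) ∧ (p3 ∧ ¬p1)), 1
Accessibility: 0R1

Satisfiable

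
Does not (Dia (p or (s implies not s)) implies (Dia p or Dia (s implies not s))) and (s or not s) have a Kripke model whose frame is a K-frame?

1. not (Dia (p or (s implies not s)) implies (Dia p or Dia (s implies not s))) and (s or not s), u
2. not (Dia (p or (s implies not s)) implies (Dia p or Dia (s implies not s))), u
3. s or not s, u
4. Dia (p or (s implies not s)), u
5. not (Dia p or Dia (s implies not s)), u
6. not Dia p, u
7. not Dia (s implies not s), u
8. not s, u
9. p or (s implies not s), v
10. not p, v
11. not (s implies not s), v
12. s, v
13. s implies not s, v
14. not s, v
Accessibility: uRv
Branch closes: s and not s both at v.
All branches of the tableau close; one closing branch shown above.

No, unsatisfiable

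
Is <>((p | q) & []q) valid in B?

No, not valid

Tableau for the negation ~<>((p | q) & []q):
1. ~<>((p | q) & []q), w0
2. ~((p | q) & []q), w0
3. ~[]q, w0
4. ~q, w1
5. ~((p | q) & []q), w1
6. ~[]q, w1
7. ~q, w2
Accessibility: w0Rw0, w0Rw1, w1Rw0, w1Rw1, w1Rw2, w2Rw1, w2Rw2
The negation has an open branch (countermodel exists).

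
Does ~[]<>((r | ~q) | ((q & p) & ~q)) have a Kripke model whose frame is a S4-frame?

1. ~[]<>((r | ~q) | ((q & p) & ~q)), w0
2. ~<>((r | ~q) | ((q & p) & ~q)), w1   [~[]-rule on 1: fresh world w1, w0Rw1]
3. ~((r | ~q) | ((q & p) & ~q)), w1   [~<>-rule on 2 via w1Rw1]
4. ~(r | ~q), w1   [~|-rule on 3]
5. ~((q & p) & ~q), w1   [~|-rule on 3]
6. ~r, w1   [~|-rule on 4]
7. q, w1   [~|-rule on 4]
Accessibility: w0Rw0, w0Rw1, w1Rw1

Satisfiable (open branch found)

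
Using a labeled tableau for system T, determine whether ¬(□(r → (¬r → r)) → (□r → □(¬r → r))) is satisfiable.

No, unsatisfiable

1. ¬(□(r → (¬r → r)) → (□r → □(¬r → r))), 0
2. □(r → (¬r → r)), 0
3. ¬(□r → □(¬r → r)), 0
4. □r, 0
5. ¬□(¬r → r), 0
6. r → (¬r → r), 0
7. r, 0
8. ¬r → r, 0
9. ¬(¬r → r), 1
10. ¬r, 1
11. r → (¬r → r), 1
12. r, 1
Accessibility: 0R0, 0R1, 1R1
Branch closes: r and ¬r both at 1.
Every branch closes; the branch above is one of them.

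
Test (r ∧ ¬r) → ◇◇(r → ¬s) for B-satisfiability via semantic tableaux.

1. (r ∧ ¬r) → ◇◇(r → ¬s), u
2. ◇◇(r → ¬s), u   [→-rule on 1 (branches; this branch)]
3. ◇(r → ¬s), v   [◇-rule on 2: fresh world v, uRv]
4. r → ¬s, w   [◇-rule on 3: fresh world w, vRw]
5. ¬s, w   [→-rule on 4 (branches; this branch)]
Accessibility: uRu, uRv, vRu, vRv, vRw, wRv, wRw

Satisfiable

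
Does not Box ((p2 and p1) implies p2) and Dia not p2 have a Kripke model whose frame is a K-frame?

1. not Box ((p2 and p1) implies p2) and Dia not p2, 0
2. not Box ((p2 and p1) implies p2), 0   [and-rule on 1]
3. Dia not p2, 0   [and-rule on 1]
4. not ((p2 and p1) implies p2), 1   [neg-Box-rule on 2: fresh world 1, 0R1]
5. p2 and p1, 1   [neg-implies-rule on 4]
6. not p2, 1   [neg-implies-rule on 4]
7. p2, 1   [and-rule on 5]
8. p1, 1   [and-rule on 5]
Accessibility: 0R1
Branch closes: p2 and not p2 both at 1.
(One branch shown.) All branches close.

Unsatisfiable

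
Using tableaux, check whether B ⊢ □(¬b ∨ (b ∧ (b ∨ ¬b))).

Yes, valid

Tableau for the negation ¬□(¬b ∨ (b ∧ (b ∨ ¬b))):
1. ¬□(¬b ∨ (b ∧ (b ∨ ¬b))), u
2. ¬(¬b ∨ (b ∧ (b ∨ ¬b))), v   [¬□-rule on 1: fresh world v, uRv]
3. b, v   [¬∨-rule on 2]
4. ¬(b ∧ (b ∨ ¬b)), v   [¬∨-rule on 2]
5. ¬(b ∨ ¬b), v   [¬∧-rule on 4 (branches; this branch)]
6. ¬b, v   [¬∨-rule on 5]
Accessibility: uRu, uRv, vRu, vRv
Branch closes: b and ¬b both at v.
All branches of the negation close; one closing branch shown above.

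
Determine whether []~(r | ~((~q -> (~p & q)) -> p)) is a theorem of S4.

Tableau for the negation ~[]~(r | ~((~q -> (~p & q)) -> p)):
1. ~[]~(r | ~((~q -> (~p & q)) -> p)), u
2. r | ~((~q -> (~p & q)) -> p), v
3. ~((~q -> (~p & q)) -> p), v
4. ~q -> (~p & q), v
5. ~p, v
6. ~p & q, v
7. q, v
Accessibility: uRu, uRv, vRv
The negation has an open branch (countermodel exists).

Invalid (countermodel exists)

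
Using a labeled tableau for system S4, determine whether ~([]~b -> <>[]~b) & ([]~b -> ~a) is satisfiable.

1. ~([]~b -> <>[]~b) & ([]~b -> ~a), u
2. ~([]~b -> <>[]~b), u
3. []~b -> ~a, u
4. []~b, u
5. ~<>[]~b, u
6. ~b, u
7. ~[]~b, u
8. ~a, u
9. b, v
10. ~b, v
Accessibility: uRu, uRv, vRv
Branch closes: b and ~b both at v.
(One branch shown.) All branches close.

No, unsatisfiable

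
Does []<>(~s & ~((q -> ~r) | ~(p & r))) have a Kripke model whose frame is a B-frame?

Satisfiable

1. []<>(~s & ~((q -> ~r) | ~(p & r))), u
2. <>(~s & ~((q -> ~r) | ~(p & r))), u
3. ~s & ~((q -> ~r) | ~(p & r)), v
4. ~s, v
5. ~((q -> ~r) | ~(p & r)), v
6. ~(q -> ~r), v
7. p & r, v
8. q, v
9. r, v
10. p, v
11. <>(~s & ~((q -> ~r) | ~(p & r))), v
12. ~s & ~((q -> ~r) | ~(p & r)), w
13. ~s, w
14. ~((q -> ~r) | ~(p & r)), w
15. ~(q -> ~r), w
16. p & r, w
17. q, w
18. r, w
19. p, w
Accessibility: uRu, uRv, vRu, vRv, vRw, wRv, wRw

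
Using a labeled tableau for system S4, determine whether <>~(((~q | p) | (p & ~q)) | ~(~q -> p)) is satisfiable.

Satisfiable

1. <>~(((~q | p) | (p & ~q)) | ~(~q -> p)), 0
2. ~(((~q | p) | (p & ~q)) | ~(~q -> p)), 1   [<>-rule on 1: fresh world 1, 0R1]
3. ~((~q | p) | (p & ~q)), 1   [~|-rule on 2]
4. ~q -> p, 1   [~|-rule on 2]
5. ~(~q | p), 1   [~|-rule on 3]
6. ~(p & ~q), 1   [~|-rule on 3]
7. q, 1   [~|-rule on 5]
8. ~p, 1   [~|-rule on 5]
Accessibility: 0R0, 0R1, 1R1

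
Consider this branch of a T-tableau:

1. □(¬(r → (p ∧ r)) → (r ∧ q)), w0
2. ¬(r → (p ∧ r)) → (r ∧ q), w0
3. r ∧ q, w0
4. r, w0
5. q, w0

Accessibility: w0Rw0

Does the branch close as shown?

Not closed

No atom appears with both signs at the same world.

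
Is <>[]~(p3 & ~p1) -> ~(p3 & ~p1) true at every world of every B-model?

Valid

Tableau for the negation ~(<>[]~(p3 & ~p1) -> ~(p3 & ~p1)):
1. ~(<>[]~(p3 & ~p1) -> ~(p3 & ~p1)), u
2. <>[]~(p3 & ~p1), u
3. p3 & ~p1, u
4. p3, u
5. ~p1, u
6. []~(p3 & ~p1), v
7. ~(p3 & ~p1), u
8. ~(p3 & ~p1), v
9. p1, u
Accessibility: uRu, uRv, vRu, vRv
Branch closes: p1 and ~p1 both at u.
All branches of the negation close; one closing branch shown above.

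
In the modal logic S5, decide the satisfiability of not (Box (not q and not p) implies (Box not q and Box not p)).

1. not (Box (not q and not p) implies (Box not q and Box not p)), u
2. Box (not q and not p), u
3. not (Box not q and Box not p), u
4. not q and not p, u
5. not q, u
6. not p, u
7. not Box not p, u
8. p, v
9. not q and not p, v
10. not q, v
11. not p, v
Accessibility: uRu, uRv, vRu, vRv
Branch closes: p and not p both at v.
Every branch closes; the branch above is one of them.

Unsatisfiable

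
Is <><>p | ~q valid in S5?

Tableau for the negation ~(<><>p | ~q):
1. ~(<><>p | ~q), u
2. ~<><>p, u   [~|-rule on 1]
3. q, u   [~|-rule on 1]
4. ~<>p, u   [~<>-rule on 2 via uRu]
5. ~p, u   [~<>-rule on 4 via uRu]
Accessibility: uRu
The negation has an open branch (countermodel exists).

Invalid (countermodel exists)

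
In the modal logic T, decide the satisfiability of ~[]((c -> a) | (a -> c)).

No, unsatisfiable

1. ~[]((c -> a) | (a -> c)), u
2. ~((c -> a) | (a -> c)), v   [~[]-rule on 1: fresh world v, uRv]
3. ~(c -> a), v   [~|-rule on 2]
4. ~(a -> c), v   [~|-rule on 2]
5. c, v   [~->-rule on 3]
6. ~a, v   [~->-rule on 3]
7. a, v   [~->-rule on 4]
8. ~c, v   [~->-rule on 4]
Accessibility: uRu, uRv, vRv
Branch closes: a and ~a both at v.
(One branch shown.) All branches close.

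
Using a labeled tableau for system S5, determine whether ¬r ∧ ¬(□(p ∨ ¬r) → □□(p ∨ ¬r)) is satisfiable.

1. ¬r ∧ ¬(□(p ∨ ¬r) → □□(p ∨ ¬r)), 0
2. ¬r, 0   [∧-rule on 1]
3. ¬(□(p ∨ ¬r) → □□(p ∨ ¬r)), 0   [∧-rule on 1]
4. □(p ∨ ¬r), 0   [¬→-rule on 3]
5. ¬□□(p ∨ ¬r), 0   [¬→-rule on 3]
6. p ∨ ¬r, 0   [□-rule on 4 via 0R0]
7. ¬□(p ∨ ¬r), 1   [¬□-rule on 5: fresh world 1, 0R1]
8. p ∨ ¬r, 1   [□-rule on 4 via 0R1]
9. ¬r, 1   [∨-rule on 8 (branches; this branch)]
10. ¬(p ∨ ¬r), 2   [¬□-rule on 7: fresh world 2, 1R2]
11. ¬p, 2   [¬∨-rule on 10]
12. r, 2   [¬∨-rule on 10]
13. p ∨ ¬r, 2   [□-rule on 4 via 0R2]
14. ¬r, 2   [∨-rule on 13 (branches; this branch)]
Accessibility: 0R0, 0R1, 0R2, 1R0, 1R1, 1R2, 2R0, 2R1, 2R2
Branch closes: r and ¬r both at 2.
(One branch shown.) All branches close.

Unsatisfiable (every branch closes)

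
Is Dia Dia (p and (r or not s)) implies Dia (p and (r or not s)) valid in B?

Invalid (countermodel exists)

Tableau for the negation not (Dia Dia (p and (r or not s)) implies Dia (p and (r or not s))):
1. not (Dia Dia (p and (r or not s)) implies Dia (p and (r or not s))), 0
2. Dia Dia (p and (r or not s)), 0
3. not Dia (p and (r or not s)), 0
4. not (p and (r or not s)), 0
5. not (r or not s), 0
6. not r, 0
7. s, 0
8. Dia (p and (r or not s)), 1
9. not (p and (r or not s)), 1
10. not (r or not s), 1
11. not r, 1
12. s, 1
13. p and (r or not s), 2
14. p, 2
15. r or not s, 2
16. not s, 2
Accessibility: 0R0, 0R1, 1R0, 1R1, 1R2, 2R1, 2R2
The negation has an open branch (countermodel exists).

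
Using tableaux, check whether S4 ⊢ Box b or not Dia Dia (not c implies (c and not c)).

Tableau for the negation not (Box b or not Dia Dia (not c implies (c and not c))):
1. not (Box b or not Dia Dia (not c implies (c and not c))), 0
2. not Box b, 0
3. Dia Dia (not c implies (c and not c)), 0
4. not b, 1
5. Dia (not c implies (c and not c)), 2
6. not c implies (c and not c), 3
7. c, 3
Accessibility: 0R0, 0R1, 0R2, 0R3, 1R1, 2R2, 2R3, 3R3
The negation has an open branch (countermodel exists).

Not valid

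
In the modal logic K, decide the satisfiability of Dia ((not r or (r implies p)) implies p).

1. Dia ((not r or (r implies p)) implies p), 0
2. (not r or (r implies p)) implies p, 1
3. p, 1
Accessibility: 0R1

Satisfiable (open branch found)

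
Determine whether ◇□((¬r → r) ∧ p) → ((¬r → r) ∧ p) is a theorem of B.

Yes, valid

Tableau for the negation ¬(◇□((¬r → r) ∧ p) → ((¬r → r) ∧ p)):
1. ¬(◇□((¬r → r) ∧ p) → ((¬r → r) ∧ p)), 0
2. ◇□((¬r → r) ∧ p), 0
3. ¬((¬r → r) ∧ p), 0
4. ¬(¬r → r), 0
5. ¬r, 0
6. □((¬r → r) ∧ p), 1
7. (¬r → r) ∧ p, 0
8. ¬r → r, 0
9. p, 0
10. (¬r → r) ∧ p, 1
11. ¬r → r, 1
12. p, 1
13. r, 0
Accessibility: 0R0, 0R1, 1R0, 1R1
Branch closes: r and ¬r both at 0.
All branches of the negation close; one closing branch shown above.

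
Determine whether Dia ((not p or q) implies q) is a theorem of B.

Invalid (countermodel exists)

Tableau for the negation not Dia ((not p or q) implies q):
1. not Dia ((not p or q) implies q), 0
2. not ((not p or q) implies q), 0   [neg-Dia-rule on 1 via 0R0]
3. not p or q, 0   [neg-implies-rule on 2]
4. not q, 0   [neg-implies-rule on 2]
5. not p, 0   [or-rule on 3 (branches; this branch)]
Accessibility: 0R0
The negation has an open branch (countermodel exists).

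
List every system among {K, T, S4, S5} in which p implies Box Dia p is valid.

S5

S5-tableau for the negation not (p implies Box Dia p):
1. not (p implies Box Dia p), 0
2. p, 0   [neg-implies-rule on 1]
3. not Box Dia p, 0   [neg-implies-rule on 1]
4. not Dia p, 1   [neg-Box-rule on 3: fresh world 1, 0R1]
5. not p, 0   [neg-Dia-rule on 4 via 1R0]
Accessibility: 0R0, 0R1, 1R0, 1R1
Branch closes: p and not p both at 0.
Every branch closes (one shown): valid in S5.
S4-tableau for the negation not (p implies Box Dia p):
1. not (p implies Box Dia p), 0
2. p, 0   [neg-implies-rule on 1]
3. not Box Dia p, 0   [neg-implies-rule on 1]
4. not Dia p, 1   [neg-Box-rule on 3: fresh world 1, 0R1]
5. not p, 1   [neg-Dia-rule on 4 via 1R1]
Accessibility: 0R0, 0R1, 1R1
Complete open branch: countermodel on an S4-frame, so not valid in S4, nor in K, T (the same frame is also a K-frame and a T-frame).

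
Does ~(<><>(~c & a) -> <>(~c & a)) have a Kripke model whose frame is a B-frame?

1. ~(<><>(~c & a) -> <>(~c & a)), 0
2. <><>(~c & a), 0
3. ~<>(~c & a), 0
4. ~(~c & a), 0
5. ~a, 0
6. <>(~c & a), 1
7. ~(~c & a), 1
8. ~a, 1
9. ~c & a, 2
10. ~c, 2
11. a, 2
Accessibility: 0R0, 0R1, 1R0, 1R1, 1R2, 2R1, 2R2

Satisfiable (open branch found)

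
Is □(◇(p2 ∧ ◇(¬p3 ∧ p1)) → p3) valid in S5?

No, not valid

Tableau for the negation ¬□(◇(p2 ∧ ◇(¬p3 ∧ p1)) → p3):
1. ¬□(◇(p2 ∧ ◇(¬p3 ∧ p1)) → p3), u
2. ¬(◇(p2 ∧ ◇(¬p3 ∧ p1)) → p3), v   [¬□-rule on 1: fresh world v, uRv]
3. ◇(p2 ∧ ◇(¬p3 ∧ p1)), v   [¬→-rule on 2]
4. ¬p3, v   [¬→-rule on 2]
5. p2 ∧ ◇(¬p3 ∧ p1), w   [◇-rule on 3: fresh world w, vRw]
6. p2, w   [∧-rule on 5]
7. ◇(¬p3 ∧ p1), w   [∧-rule on 5]
8. ¬p3 ∧ p1, x   [◇-rule on 7: fresh world x, wRx]
9. ¬p3, x   [∧-rule on 8]
10. p1, x   [∧-rule on 8]
Accessibility: uRu, uRv, uRw, uRx, vRu, vRv, vRw, vRx, wRu, wRv, wRw, wRx, xRu, xRv, xRw, xRx
The negation has an open branch (countermodel exists).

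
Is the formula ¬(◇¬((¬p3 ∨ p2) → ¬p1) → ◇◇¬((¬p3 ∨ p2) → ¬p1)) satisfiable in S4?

No, unsatisfiable

1. ¬(◇¬((¬p3 ∨ p2) → ¬p1) → ◇◇¬((¬p3 ∨ p2) → ¬p1)), w0
2. ◇¬((¬p3 ∨ p2) → ¬p1), w0   [¬→-rule on 1]
3. ¬◇◇¬((¬p3 ∨ p2) → ¬p1), w0   [¬→-rule on 1]
4. ¬◇¬((¬p3 ∨ p2) → ¬p1), w0   [¬◇-rule on 3 via w0Rw0]
5. (¬p3 ∨ p2) → ¬p1, w0   [¬◇-rule on 4 via w0Rw0]
6. ¬(¬p3 ∨ p2), w0   [→-rule on 5 (branches; this branch)]
7. p3, w0   [¬∨-rule on 6]
8. ¬p2, w0   [¬∨-rule on 6]
9. ¬((¬p3 ∨ p2) → ¬p1), w1   [◇-rule on 2: fresh world w1, w0Rw1]
10. ¬p3 ∨ p2, w1   [¬→-rule on 9]
11. p1, w1   [¬→-rule on 9]
12. ¬◇¬((¬p3 ∨ p2) → ¬p1), w1   [¬◇-rule on 3 via w0Rw1]
13. (¬p3 ∨ p2) → ¬p1, w1   [¬◇-rule on 4 via w0Rw1]
14. p2, w1   [∨-rule on 10 (branches; this branch)]
15. ¬(¬p3 ∨ p2), w1   [→-rule on 13 (branches; this branch)]
16. p3, w1   [¬∨-rule on 15]
17. ¬p2, w1   [¬∨-rule on 15]
Accessibility: w0Rw0, w0Rw1, w1Rw1
Branch closes: p2 and ¬p2 both at w1.
(One branch shown.) All branches close.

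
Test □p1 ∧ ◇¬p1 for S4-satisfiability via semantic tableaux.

No, unsatisfiable

1. □p1 ∧ ◇¬p1, u
2. □p1, u   [∧-rule on 1]
3. ◇¬p1, u   [∧-rule on 1]
4. p1, u   [□-rule on 2 via uRu]
5. ¬p1, v   [◇-rule on 3: fresh world v, uRv]
6. p1, v   [□-rule on 2 via uRv]
Accessibility: uRu, uRv, vRv
Branch closes: p1 and ¬p1 both at v.
Every branch closes; the branch above is one of them.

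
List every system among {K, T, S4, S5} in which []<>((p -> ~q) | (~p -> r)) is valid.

T, S4, S5

K-tableau for the negation ~[]<>((p -> ~q) | (~p -> r)):
1. ~[]<>((p -> ~q) | (~p -> r)), w0
2. ~<>((p -> ~q) | (~p -> r)), w1   [~[]-rule on 1: fresh world w1, w0Rw1]
Accessibility: w0Rw1
Complete open branch: countermodel on a K-frame, so not valid in K.
T-tableau for the negation ~[]<>((p -> ~q) | (~p -> r)):
1. ~[]<>((p -> ~q) | (~p -> r)), w0
2. ~<>((p -> ~q) | (~p -> r)), w1   [~[]-rule on 1: fresh world w1, w0Rw1]
3. ~((p -> ~q) | (~p -> r)), w1   [~<>-rule on 2 via w1Rw1]
4. ~(p -> ~q), w1   [~|-rule on 3]
5. ~(~p -> r), w1   [~|-rule on 3]
6. p, w1   [~->-rule on 4]
7. q, w1   [~->-rule on 4]
8. ~p, w1   [~->-rule on 5]
9. ~r, w1   [~->-rule on 5]
Accessibility: w0Rw0, w0Rw1, w1Rw1
Branch closes: p and ~p both at w1.
Every branch closes (one shown): valid in T, hence also in S4, S5 (every theorem of T is a theorem of S4 and S5).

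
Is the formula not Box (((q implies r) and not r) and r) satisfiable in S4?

Satisfiable

1. not Box (((q implies r) and not r) and r), u
2. not (((q implies r) and not r) and r), v
3. not r, v
Accessibility: uRu, uRv, vRv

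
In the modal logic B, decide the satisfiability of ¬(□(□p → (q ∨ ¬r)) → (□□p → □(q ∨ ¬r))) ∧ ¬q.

1. ¬(□(□p → (q ∨ ¬r)) → (□□p → □(q ∨ ¬r))) ∧ ¬q, u
2. ¬(□(□p → (q ∨ ¬r)) → (□□p → □(q ∨ ¬r))), u
3. ¬q, u
4. □(□p → (q ∨ ¬r)), u
5. ¬(□□p → □(q ∨ ¬r)), u
6. □□p, u
7. ¬□(q ∨ ¬r), u
8. □p → (q ∨ ¬r), u
9. □p, u
10. p, u
11. ¬□p, u
12. ¬(q ∨ ¬r), v
13. ¬q, v
14. r, v
15. □p → (q ∨ ¬r), v
16. □p, v
17. p, v
18. ¬□p, v
19. ¬p, w
20. □p → (q ∨ ¬r), w
21. □p, w
22. p, w
Accessibility: uRu, uRv, uRw, vRu, vRv, wRu, wRw
Branch closes: p and ¬p both at w.
All branches of the tableau close; one closing branch shown above.

Unsatisfiable (every branch closes)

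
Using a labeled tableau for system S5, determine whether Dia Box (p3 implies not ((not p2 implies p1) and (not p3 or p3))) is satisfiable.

Satisfiable

1. Dia Box (p3 implies not ((not p2 implies p1) and (not p3 or p3))), 0
2. Box (p3 implies not ((not p2 implies p1) and (not p3 or p3))), 1
3. p3 implies not ((not p2 implies p1) and (not p3 or p3)), 0
4. p3 implies not ((not p2 implies p1) and (not p3 or p3)), 1
5. not ((not p2 implies p1) and (not p3 or p3)), 0
6. not ((not p2 implies p1) and (not p3 or p3)), 1
7. not (not p2 implies p1), 0
8. not p2, 0
9. not p1, 0
10. not (not p2 implies p1), 1
11. not p2, 1
12. not p1, 1
Accessibility: 0R0, 0R1, 1R0, 1R1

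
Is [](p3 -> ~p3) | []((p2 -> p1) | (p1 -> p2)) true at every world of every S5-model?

Tableau for the negation ~([](p3 -> ~p3) | []((p2 -> p1) | (p1 -> p2))):
1. ~([](p3 -> ~p3) | []((p2 -> p1) | (p1 -> p2))), w0
2. ~[](p3 -> ~p3), w0
3. ~[]((p2 -> p1) | (p1 -> p2)), w0
4. ~(p3 -> ~p3), w1
5. p3, w1
6. ~((p2 -> p1) | (p1 -> p2)), w2
7. ~(p2 -> p1), w2
8. ~(p1 -> p2), w2
9. p2, w2
10. ~p1, w2
11. p1, w2
12. ~p2, w2
Accessibility: w0Rw0, w0Rw1, w0Rw2, w1Rw0, w1Rw1, w1Rw2, w2Rw0, w2Rw1, w2Rw2
Branch closes: p1 and ~p1 both at w2.
All branches of the negation close; one closing branch shown above.

Valid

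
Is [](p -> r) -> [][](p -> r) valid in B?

No, not valid

Tableau for the negation ~([](p -> r) -> [][](p -> r)):
1. ~([](p -> r) -> [][](p -> r)), w0
2. [](p -> r), w0
3. ~[][](p -> r), w0
4. p -> r, w0
5. r, w0
6. ~[](p -> r), w1
7. p -> r, w1
8. r, w1
9. ~(p -> r), w2
10. p, w2
11. ~r, w2
Accessibility: w0Rw0, w0Rw1, w1Rw0, w1Rw1, w1Rw2, w2Rw1, w2Rw2
The negation has an open branch (countermodel exists).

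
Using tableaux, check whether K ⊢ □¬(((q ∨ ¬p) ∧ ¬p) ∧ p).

Valid in K

Tableau for the negation ¬□¬(((q ∨ ¬p) ∧ ¬p) ∧ p):
1. ¬□¬(((q ∨ ¬p) ∧ ¬p) ∧ p), w0
2. ((q ∨ ¬p) ∧ ¬p) ∧ p, w1
3. (q ∨ ¬p) ∧ ¬p, w1
4. p, w1
5. q ∨ ¬p, w1
6. ¬p, w1
Accessibility: w0Rw1
Branch closes: p and ¬p both at w1.
All branches of the negation close; one closing branch shown above.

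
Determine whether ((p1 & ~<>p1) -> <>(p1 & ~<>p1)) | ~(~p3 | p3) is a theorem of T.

Valid in T

Tableau for the negation ~(((p1 & ~<>p1) -> <>(p1 & ~<>p1)) | ~(~p3 | p3)):
1. ~(((p1 & ~<>p1) -> <>(p1 & ~<>p1)) | ~(~p3 | p3)), w0
2. ~((p1 & ~<>p1) -> <>(p1 & ~<>p1)), w0
3. ~p3 | p3, w0
4. p1 & ~<>p1, w0
5. ~<>(p1 & ~<>p1), w0
6. p1, w0
7. ~<>p1, w0
8. ~(p1 & ~<>p1), w0
9. ~p1, w0
Accessibility: w0Rw0
Branch closes: p1 and ~p1 both at w0.
All branches of the negation close; one closing branch shown above.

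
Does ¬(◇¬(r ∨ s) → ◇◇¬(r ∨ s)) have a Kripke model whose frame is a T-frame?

Unsatisfiable

1. ¬(◇¬(r ∨ s) → ◇◇¬(r ∨ s)), u
2. ◇¬(r ∨ s), u   [¬→-rule on 1]
3. ¬◇◇¬(r ∨ s), u   [¬→-rule on 1]
4. ¬◇¬(r ∨ s), u   [¬◇-rule on 3 via uRu]
5. r ∨ s, u   [¬◇-rule on 4 via uRu]
6. s, u   [∨-rule on 5 (branches; this branch)]
7. ¬(r ∨ s), v   [◇-rule on 2: fresh world v, uRv]
8. ¬r, v   [¬∨-rule on 7]
9. ¬s, v   [¬∨-rule on 7]
10. ¬◇¬(r ∨ s), v   [¬◇-rule on 3 via uRv]
11. r ∨ s, v   [¬◇-rule on 4 via uRv]
12. s, v   [∨-rule on 11 (branches; this branch)]
Accessibility: uRu, uRv, vRv
Branch closes: s and ¬s both at v.
(One branch shown.) All branches close.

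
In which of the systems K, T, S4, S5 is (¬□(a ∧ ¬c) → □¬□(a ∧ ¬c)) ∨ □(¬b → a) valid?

S5

S5-tableau for the negation ¬((¬□(a ∧ ¬c) → □¬□(a ∧ ¬c)) ∨ □(¬b → a)):
1. ¬((¬□(a ∧ ¬c) → □¬□(a ∧ ¬c)) ∨ □(¬b → a)), u
2. ¬(¬□(a ∧ ¬c) → □¬□(a ∧ ¬c)), u
3. ¬□(¬b → a), u
4. ¬□(a ∧ ¬c), u
5. ¬□¬□(a ∧ ¬c), u
6. ¬(¬b → a), v
7. ¬b, v
8. ¬a, v
9. ¬(a ∧ ¬c), w
10. c, w
11. □(a ∧ ¬c), x
12. a ∧ ¬c, u
13. a, u
14. ¬c, u
15. a ∧ ¬c, v
16. a, v
17. ¬c, v
Accessibility: uRu, uRv, uRw, uRx, vRu, vRv, vRw, vRx, wRu, wRv, wRw, wRx, xRu, xRv, xRw, xRx
Branch closes: a and ¬a both at v.
Every branch closes (one shown): valid in S5.
S4-tableau for the negation ¬((¬□(a ∧ ¬c) → □¬□(a ∧ ¬c)) ∨ □(¬b → a)):
1. ¬((¬□(a ∧ ¬c) → □¬□(a ∧ ¬c)) ∨ □(¬b → a)), u
2. ¬(¬□(a ∧ ¬c) → □¬□(a ∧ ¬c)), u
3. ¬□(¬b → a), u
4. ¬□(a ∧ ¬c), u
5. ¬□¬□(a ∧ ¬c), u
6. ¬(¬b → a), v
7. ¬b, v
8. ¬a, v
9. ¬(a ∧ ¬c), w
10. c, w
11. □(a ∧ ¬c), x
12. a ∧ ¬c, x
13. a, x
14. ¬c, x
Accessibility: uRu, uRv, uRw, uRx, vRv, wRw, xRx
Complete open branch: countermodel on an S4-frame, so not valid in S4, nor in K, T (the same frame is also a K-frame and a T-frame).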